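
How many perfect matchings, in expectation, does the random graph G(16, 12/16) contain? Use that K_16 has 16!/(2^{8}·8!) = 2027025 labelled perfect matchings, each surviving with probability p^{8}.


K_16 has 16!/(2^{8}·8!) = 2027025 labelled perfect matchings.
For each such perfect matching H, let X_H = 1 if all 8 edges of H are present in G. Then P[X_H = 1] = p^{8} = (3/4)^{8} = 6561/65536.
Summing the indicators: E[X] = Σ_H E[X_H] = 2027025 · p^{8} = 2027025 · 6561/65536 = 13299311025/65536.
Numerically: E[X] ≈ 2.029e+05.

E[X] = 2027025 · (3/4)^{8} = 13299311025/65536 ≈ 2.029e+05.


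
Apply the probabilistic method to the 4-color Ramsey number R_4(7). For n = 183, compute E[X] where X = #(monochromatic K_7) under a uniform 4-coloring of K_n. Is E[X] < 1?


E[X] = C(183, 7) · 4^{1 − 21} = 1214197462413 · 4^{−20} = 1214197462413/1099511627776.
As a reduced fraction: E[X] = 1214197462413/1099511627776 ≈ 1.1043.
Is E[X] < 1? NO.
Since E[X] ≥ 1, the first-moment bound is inconclusive at n = 183; it does NOT by itself certify R_4(7) > 183.

E[X] = 1214197462413/1099511627776 ≈ 1.1043; E[X] ≥ 1; first-moment method inconclusive here.


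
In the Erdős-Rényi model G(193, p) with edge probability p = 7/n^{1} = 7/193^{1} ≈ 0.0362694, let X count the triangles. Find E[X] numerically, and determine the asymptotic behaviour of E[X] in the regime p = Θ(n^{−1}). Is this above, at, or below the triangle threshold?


Number of potential triangles: C(193, 3) = 1179616.
Each occurs with probability p³ ≈ (0.0362694)³ ≈ 4.77114036e-05.
By linearity: E[X] = C(193, 3)·p³ ≈ 1179616 · 4.77114036e-05 ≈ 56.281135.
Here α = 1, so p = 7/n is exactly at the triangle threshold p ~ 1/n. Asymptotically E[X] → c³/6 = 7³/6 = 343/6 ≈ 57.166667, a bounded constant. In this regime the triangle count is asymptotically Poisson(c³/6).

E[X] ≈ 56.281135; in regime p = Θ(1/n^{1}) E[X] stays bounded (at the triangle threshold p ~ 1/n).


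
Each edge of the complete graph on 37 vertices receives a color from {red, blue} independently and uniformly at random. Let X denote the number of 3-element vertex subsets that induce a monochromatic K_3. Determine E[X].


Let X = Σ_S X_S over the C(37, 3) = 7770 subsets S of size 3, where X_S = 1 if the K_3 on S is monochromatic.
For a fixed S, the K_3 on S has C(3, 2) = 3 edges. P[all 3 edges red] = (1/2)^3, and likewise for blue, so P[monochromatic] = 2·(1/2)^3 = 2^{1 − 3} = 1/4.
Summing: E[X] = C(37, 3) · 2^{1 − 3} = 7770 · 1/4 = 3885/2.
Numerically: E[X] ≈ 1942.500000.

E[X] = C(37,3)·2^(1−C(3,2)) = 3885/2 ≈ 1942.500000.


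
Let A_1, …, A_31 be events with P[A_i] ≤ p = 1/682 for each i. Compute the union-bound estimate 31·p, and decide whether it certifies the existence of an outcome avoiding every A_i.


Union bound: P[∪_{i=1}^{31} A_i] ≤ Σ_i P[A_i] ≤ 31·p = 31·(1/682) = 1/22.
Numerically: 1/22 ≈ 0.0454545.
Is 1/22 < 1? YES.
Since P[∪ A_i] ≤ 1/22 < 1, the complement has P[∩ A_i^c] ≥ 1 − 1/22 = 21/22 > 0, so some outcome avoids every A_i.

31·p = 1/22 ≈ 0.0454545; existence CERTIFIED by the union bound.


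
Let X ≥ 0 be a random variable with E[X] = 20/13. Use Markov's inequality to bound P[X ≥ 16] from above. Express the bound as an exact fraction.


μ = E[X] = 20/13, a = 16.
Markov: P[X ≥ 16] ≤ μ/a = (20/13)/16 = 5/52.
Numerically: ≈ 0.096154.
(Since a = 16 > μ = 1.538462, the bound 5/52 is < 1 and informative.)

P[X ≥ 16] ≤ 5/52 ≈ 0.096154.


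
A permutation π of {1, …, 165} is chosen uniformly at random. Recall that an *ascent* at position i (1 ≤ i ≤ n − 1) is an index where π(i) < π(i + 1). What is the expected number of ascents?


Write X = Σ X_I over i = 1, …, 164, with X_I the indicator of one ascent.
There are 164 indicators.
For each fixed i, the pair (π(i), π(i+1)) is a uniformly random ordered pair of distinct values from {1, …, 165}; by symmetry P[π(i) < π(i+1)] = 1/2.
By linearity: E[X] = 164 · (1/2) = (165 − 1) · (1/2) = 82 ≈ 82.0000.

E[X] = 82 = 82.0000.


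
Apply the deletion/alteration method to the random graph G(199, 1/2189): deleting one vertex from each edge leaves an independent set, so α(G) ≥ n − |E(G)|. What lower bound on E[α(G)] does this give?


E[|E(G)|] = C(199, 2)·p = 19701 · (1/2189) = 9.
E[α(G)] ≥ n − E[|E(G)|] = 199 − 9 = 190.
Numerically: ≈ 190.000.
(This is only a lower bound; the true E[α(G)] may be larger.)

E[α(G)] ≥ 190 ≈ 190.000.


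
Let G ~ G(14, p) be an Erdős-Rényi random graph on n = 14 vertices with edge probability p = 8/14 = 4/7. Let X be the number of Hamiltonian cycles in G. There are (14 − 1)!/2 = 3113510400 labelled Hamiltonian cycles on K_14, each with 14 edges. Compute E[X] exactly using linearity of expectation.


K_14 has (14 − 1)!/2 = 3113510400 labelled Hamiltonian cycles.
For each such Hamiltonian cycle H, let X_H = 1 if all 14 edges of H are present in G. Then P[X_H = 1] = p^{14} = (4/7)^{14} = 268435456/678223072849.
Summing the indicators: E[X] = Σ_H E[X_H] = 3113510400 · p^{14} = 3113510400 · 268435456/678223072849 = 119396654854963200/96889010407.
Numerically: E[X] ≈ 1.232e+06.

E[X] = 3113510400 · (4/7)^{14} = 119396654854963200/96889010407 ≈ 1.232e+06.


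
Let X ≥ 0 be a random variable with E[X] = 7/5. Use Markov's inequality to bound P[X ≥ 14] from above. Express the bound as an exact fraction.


μ = E[X] = 7/5, a = 14.
Markov: P[X ≥ 14] ≤ μ/a = (7/5)/14 = 1/10.
Numerically: ≈ 0.10000.
(Since a = 14 > μ = 1.40000, the bound 1/10 is < 1 and informative.)

P[X ≥ 14] ≤ 1/10 ≈ 0.10000.


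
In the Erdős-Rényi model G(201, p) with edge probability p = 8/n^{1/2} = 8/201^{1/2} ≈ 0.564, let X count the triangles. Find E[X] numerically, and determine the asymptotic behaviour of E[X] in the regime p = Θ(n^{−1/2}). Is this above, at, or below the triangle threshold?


Number of potential triangles: C(201, 3) = 1333300.
Each occurs with probability p³ ≈ (0.564)³ ≈ 1.79670e-01.
By linearity: E[X] = C(201, 3)·p³ ≈ 1333300 · 1.79670e-01 ≈ 239554.180.
Since α = 1/2 < 1, p = c/n^{1/2} ≫ 1/n is above the triangle threshold p ~ 1/n. Asymptotically E[X] ~ (c³/6)·n^{3(1−α)} = (8³/6)·n^{1.5} → ∞; triangles are abundant w.h.p.

E[X] ≈ 239554.180; in regime p = Θ(1/n^{1/2}) E[X] diverges (above the triangle threshold p ~ 1/n).


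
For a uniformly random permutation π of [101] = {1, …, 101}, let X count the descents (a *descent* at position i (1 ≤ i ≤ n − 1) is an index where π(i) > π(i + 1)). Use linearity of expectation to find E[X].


Write X = Σ X_I over i = 1, …, 100, with X_I the indicator of one descent.
There are 100 indicators.
For each fixed i, the pair (π(i), π(i+1)) is a uniformly random ordered pair of distinct values from {1, …, 101}; by symmetry P[π(i) > π(i+1)] = 1/2.
By linearity: E[X] = 100 · (1/2) = (101 − 1) · (1/2) = 50 ≈ 50.0000.

E[X] = 50 = 50.0000.


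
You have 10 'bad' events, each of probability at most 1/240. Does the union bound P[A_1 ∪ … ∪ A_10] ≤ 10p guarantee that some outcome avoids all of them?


Union bound: P[∪_{i=1}^{10} A_i] ≤ Σ_i P[A_i] ≤ 10·p = 10·(1/240) = 1/24.
Numerically: 1/24 ≈ 0.042.
Is 1/24 < 1? YES.
Since P[∪ A_i] ≤ 1/24 < 1, the complement has P[∩ A_i^c] ≥ 1 − 1/24 = 23/24 > 0, so some outcome avoids every A_i.

10·p = 1/24 ≈ 0.042; existence CERTIFIED by the union bound.


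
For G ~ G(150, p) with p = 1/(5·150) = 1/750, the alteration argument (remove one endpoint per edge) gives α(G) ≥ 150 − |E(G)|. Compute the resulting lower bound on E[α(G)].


E[|E(G)|] = C(150, 2)·p = 11175 · (1/750) = 149/10.
E[α(G)] ≥ n − E[|E(G)|] = 150 − 149/10 = 1351/10.
Numerically: ≈ 135.100000.
(This is only a lower bound; the true E[α(G)] may be larger.)

E[α(G)] ≥ 1351/10 ≈ 135.100000.


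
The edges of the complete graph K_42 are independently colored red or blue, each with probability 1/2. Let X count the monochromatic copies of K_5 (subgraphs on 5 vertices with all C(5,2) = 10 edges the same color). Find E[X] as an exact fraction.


Let X = Σ_S X_S over the C(42, 5) = 850668 subsets S of size 5, where X_S = 1 if the K_5 on S is monochromatic.
For a fixed S, the K_5 on S has C(5, 2) = 10 edges. P[all 10 edges red] = (1/2)^10, and likewise for blue, so P[monochromatic] = 2·(1/2)^10 = 2^{1 − 10} = 1/512.
By linearity: E[X] = C(42, 5) · 2^{1 − 10} = 850668 · 1/512 = 212667/128.
Numerically: E[X] ≈ 1661.4609.

E[X] = C(42,5)·2^(1−C(5,2)) = 212667/128 ≈ 1661.4609.


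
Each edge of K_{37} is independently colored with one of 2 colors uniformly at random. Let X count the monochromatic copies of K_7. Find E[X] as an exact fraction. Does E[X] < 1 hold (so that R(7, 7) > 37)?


E[X] = C(37, 7) · 2^{1 − 21} = 10295472 · 2^{−20} = 10295472/1048576.
As a reduced fraction: E[X] = 643467/65536 ≈ 9.819.
Is E[X] < 1? NO.
Since E[X] ≥ 1, the first-moment bound is inconclusive at n = 37; it does NOT by itself certify R(7, 7) > 37.

E[X] = 643467/65536 ≈ 9.819; E[X] ≥ 1; first-moment method inconclusive here.


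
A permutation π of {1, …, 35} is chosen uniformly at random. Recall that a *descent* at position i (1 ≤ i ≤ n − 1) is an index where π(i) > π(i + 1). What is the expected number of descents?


Write X = Σ X_I over i = 1, …, 34, with X_I the indicator of one descent.
There are 34 indicators.
For each fixed i, the pair (π(i), π(i+1)) is a uniformly random ordered pair of distinct values from {1, …, 35}; by symmetry P[π(i) > π(i+1)] = 1/2.
By linearity: E[X] = 34 · (1/2) = (35 − 1) · (1/2) = 17 ≈ 17.000.

E[X] = 17 = 17.000.


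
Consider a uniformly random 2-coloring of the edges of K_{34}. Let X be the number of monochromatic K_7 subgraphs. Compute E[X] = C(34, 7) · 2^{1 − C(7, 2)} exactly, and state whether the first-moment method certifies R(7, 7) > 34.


E[X] = C(34, 7) · 2^{1 − 21} = 5379616 · 2^{−20} = 5379616/1048576.
As a reduced fraction: E[X] = 168113/32768 ≈ 5.1304.
Is E[X] < 1? NO.
Since E[X] ≥ 1, the first-moment bound is inconclusive at n = 34; it does NOT by itself certify R(7, 7) > 34.

E[X] = 168113/32768 ≈ 5.1304; E[X] ≥ 1; first-moment method inconclusive here.


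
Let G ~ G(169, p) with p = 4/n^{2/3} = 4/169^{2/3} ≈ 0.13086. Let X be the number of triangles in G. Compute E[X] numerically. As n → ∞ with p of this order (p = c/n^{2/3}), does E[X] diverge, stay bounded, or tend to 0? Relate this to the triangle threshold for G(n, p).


Number of potential triangles: C(169, 3) = 790244.
Each occurs with probability p³ ≈ (0.13086)³ ≈ 2.2408179e-03.
By linearity: E[X] = C(169, 3)·p³ ≈ 790244 · 2.2408179e-03 ≈ 1770.79290.
Since α = 2/3 < 1, p = c/n^{2/3} ≫ 1/n is above the triangle threshold p ~ 1/n. Asymptotically E[X] ~ (c³/6)·n^{3(1−α)} = (4³/6)·n^{1} → ∞; triangles are abundant w.h.p.

E[X] ≈ 1770.79290; in regime p = Θ(1/n^{2/3}) E[X] diverges (above the triangle threshold p ~ 1/n).


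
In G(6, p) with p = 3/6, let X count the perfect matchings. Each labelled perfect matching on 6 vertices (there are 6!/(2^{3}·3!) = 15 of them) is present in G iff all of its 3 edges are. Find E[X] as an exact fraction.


K_6 has 6!/(2^{3}·3!) = 15 labelled perfect matchings.
For each such perfect matching H, let X_H = 1 if all 3 edges of H are present in G. Then P[X_H = 1] = p^{3} = (1/2)^{3} = 1/8.
By linearity of expectation: E[X] = Σ_H E[X_H] = 15 · p^{3} = 15 · 1/8 = 15/8.
Numerically: E[X] ≈ 1.875.

E[X] = 15 · (1/2)^{3} = 15/8 ≈ 1.875.


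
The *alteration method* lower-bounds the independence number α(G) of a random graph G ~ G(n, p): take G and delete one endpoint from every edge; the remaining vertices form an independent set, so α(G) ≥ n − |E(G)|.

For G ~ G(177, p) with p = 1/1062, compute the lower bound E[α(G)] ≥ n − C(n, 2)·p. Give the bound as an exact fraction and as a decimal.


E[|E(G)|] = C(177, 2)·p = 15576 · (1/1062) = 44/3.
E[α(G)] ≥ n − E[|E(G)|] = 177 − 44/3 = 487/3.
Numerically: ≈ 162.3333.
(This is only a lower bound; the true E[α(G)] may be larger.)

E[α(G)] ≥ 487/3 ≈ 162.3333.


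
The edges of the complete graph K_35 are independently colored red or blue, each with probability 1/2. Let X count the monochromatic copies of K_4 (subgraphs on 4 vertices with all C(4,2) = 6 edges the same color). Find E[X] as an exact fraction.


Let X = Σ_S X_S over the C(35, 4) = 52360 subsets S of size 4, where X_S = 1 if the K_4 on S is monochromatic.
For a fixed S, the K_4 on S has C(4, 2) = 6 edges. P[all 6 edges red] = (1/2)^6, and likewise for blue, so P[monochromatic] = 2·(1/2)^6 = 2^{1 − 6} = 1/32.
By linearity of expectation: E[X] = C(35, 4) · 2^{1 − 6} = 52360 · 1/32 = 6545/4.
Numerically: E[X] ≈ 1636.2500.

E[X] = C(35,4)·2^(1−C(4,2)) = 6545/4 ≈ 1636.2500.


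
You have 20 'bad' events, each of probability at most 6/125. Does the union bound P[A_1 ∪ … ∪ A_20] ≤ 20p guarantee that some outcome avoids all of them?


Union bound: P[∪_{i=1}^{20} A_i] ≤ Σ_i P[A_i] ≤ 20·p = 20·(6/125) = 24/25.
Numerically: 24/25 ≈ 0.960000.
Is 24/25 < 1? YES.
Since P[∪ A_i] ≤ 24/25 < 1, the complement has P[∩ A_i^c] ≥ 1 − 24/25 = 1/25 > 0, so some outcome avoids every A_i.

20·p = 24/25 ≈ 0.960000; existence CERTIFIED by the union bound.


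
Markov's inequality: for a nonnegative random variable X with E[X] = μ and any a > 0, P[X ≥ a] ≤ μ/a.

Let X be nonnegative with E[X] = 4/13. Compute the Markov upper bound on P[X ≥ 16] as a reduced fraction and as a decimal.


μ = E[X] = 4/13, a = 16.
Markov: P[X ≥ 16] ≤ μ/a = (4/13)/16 = 1/52.
Numerically: ≈ 0.0192.
(Since a = 16 > μ = 0.3077, the bound 1/52 is < 1 and informative.)

P[X ≥ 16] ≤ 1/52 ≈ 0.0192.


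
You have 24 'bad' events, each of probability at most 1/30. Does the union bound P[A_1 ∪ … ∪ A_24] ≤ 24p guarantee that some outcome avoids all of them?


Union bound: P[∪_{i=1}^{24} A_i] ≤ Σ_i P[A_i] ≤ 24·p = 24·(1/30) = 4/5.
Numerically: 4/5 ≈ 0.8000.
Is 4/5 < 1? YES.
Since P[∪ A_i] ≤ 4/5 < 1, the complement has P[∩ A_i^c] ≥ 1 − 4/5 = 1/5 > 0, so some outcome avoids every A_i.

24·p = 4/5 ≈ 0.8000; existence CERTIFIED by the union bound.


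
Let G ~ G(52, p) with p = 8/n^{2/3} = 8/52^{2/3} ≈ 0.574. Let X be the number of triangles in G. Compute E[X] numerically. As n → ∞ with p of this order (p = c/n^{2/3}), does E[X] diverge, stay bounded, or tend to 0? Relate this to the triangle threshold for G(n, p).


Number of potential triangles: C(52, 3) = 22100.
Each occurs with probability p³ ≈ (0.574)³ ≈ 1.89349e-01.
By linearity: E[X] = C(52, 3)·p³ ≈ 22100 · 1.89349e-01 ≈ 4184.615.
Since α = 2/3 < 1, p = c/n^{2/3} ≫ 1/n is above the triangle threshold p ~ 1/n. Asymptotically E[X] ~ (c³/6)·n^{3(1−α)} = (8³/6)·n^{1} → ∞; triangles are abundant w.h.p.

E[X] ≈ 4184.615; in regime p = Θ(1/n^{2/3}) E[X] diverges (above the triangle threshold p ~ 1/n).


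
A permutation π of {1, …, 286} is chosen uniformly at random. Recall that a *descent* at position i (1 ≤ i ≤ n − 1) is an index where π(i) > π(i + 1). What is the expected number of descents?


Write X = Σ X_I over i = 1, …, 285, with X_I the indicator of one descent.
There are 285 indicators.
For each fixed i, the pair (π(i), π(i+1)) is a uniformly random ordered pair of distinct values from {1, …, 286}; by symmetry P[π(i) > π(i+1)] = 1/2.
By linearity: E[X] = 285 · (1/2) = (286 − 1) · (1/2) = 285/2 ≈ 142.500.

E[X] = 285/2 = 142.500.


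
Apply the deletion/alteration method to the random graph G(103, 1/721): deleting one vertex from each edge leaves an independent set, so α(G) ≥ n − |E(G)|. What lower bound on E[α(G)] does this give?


E[|E(G)|] = C(103, 2)·p = 5253 · (1/721) = 51/7.
E[α(G)] ≥ n − E[|E(G)|] = 103 − 51/7 = 670/7.
Numerically: ≈ 95.714286.
(This is only a lower bound; the true E[α(G)] may be larger.)

E[α(G)] ≥ 670/7 ≈ 95.714286.


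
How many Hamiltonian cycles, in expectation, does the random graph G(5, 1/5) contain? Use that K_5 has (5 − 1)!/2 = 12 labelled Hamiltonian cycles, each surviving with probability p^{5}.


K_5 has (5 − 1)!/2 = 12 labelled Hamiltonian cycles.
For each such Hamiltonian cycle H, let X_H = 1 if all 5 edges of H are present in G. Then P[X_H = 1] = p^{5} = (1/5)^{5} = 1/3125.
By linearity: E[X] = Σ_H E[X_H] = 12 · p^{5} = 12 · 1/3125 = 12/3125.
Numerically: E[X] ≈ 0.00384.

E[X] = 12 · (1/5)^{5} = 12/3125 ≈ 0.00384.


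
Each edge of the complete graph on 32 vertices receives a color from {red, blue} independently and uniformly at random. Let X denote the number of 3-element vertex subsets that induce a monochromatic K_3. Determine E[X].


Let X = Σ_S X_S over the C(32, 3) = 4960 subsets S of size 3, where X_S = 1 if the K_3 on S is monochromatic.
For a fixed S, the K_3 on S has C(3, 2) = 3 edges. P[all 3 edges red] = (1/2)^3, and likewise for blue, so P[monochromatic] = 2·(1/2)^3 = 2^{1 − 3} = 1/4.
Summing: E[X] = C(32, 3) · 2^{1 − 3} = 4960 · 1/4 = 1240.
Numerically: E[X] ≈ 1240.000.

E[X] = C(32,3)·2^(1−C(3,2)) = 1240 ≈ 1240.000.


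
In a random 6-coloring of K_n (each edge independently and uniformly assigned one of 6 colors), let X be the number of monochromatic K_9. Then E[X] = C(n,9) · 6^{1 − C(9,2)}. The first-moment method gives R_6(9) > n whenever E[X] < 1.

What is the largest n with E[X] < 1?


We need C(n, 9) · 6^{1 − 36} < 1, i.e. C(n, 9) < 6^{36 − 1} = 1719070799748422591028658176.
Check values of n near the boundary:
  n = 4403: C(4403, 9) = 1699894433046281918452233150; 1699894433046281918452233150 < 1719070799748422591028658176? YES
  n = 4404: C(4404, 9) = 1703375445537161676647015880; 1703375445537161676647015880 < 1719070799748422591028658176? YES
  n = 4405: C(4405, 9) = 1706862792900636302463627150; 1706862792900636302463627150 < 1719070799748422591028658176? YES
  n = 4406: C(4406, 9) = 1710356485221788389505285700; 1710356485221788389505285700 < 1719070799748422591028658176? YES
  n = 4407: C(4407, 9) = 1713856532599459170657070050; 1713856532599459170657070050 < 1719070799748422591028658176? YES
  n = 4408: C(4408, 9) = 1717362945146264156457459600; 1717362945146264156457459600 < 1719070799748422591028658176? YES
  n = 4409: C(4409, 9) = 1720875732988608787686577131; 1720875732988608787686577131 < 1719070799748422591028658176? NO
  n = 4410: C(4410, 9) = 1724394906266704102180823710; 1724394906266704102180823710 < 1719070799748422591028658176? NO
The largest n with C(n, 9) < 1719070799748422591028658176 is n = 4408 (where E[X] = 35778394690547169926197075/35813974994758803979763712 ≈ 0.9990065). Hence R_6(9) > 4408, i.e. R_6(9) ≥ 4409.

Largest n = 4408; hence R_6(9) > 4408.


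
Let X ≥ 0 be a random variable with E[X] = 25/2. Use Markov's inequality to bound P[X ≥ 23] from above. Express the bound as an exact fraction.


μ = E[X] = 25/2, a = 23.
Markov: P[X ≥ 23] ≤ μ/a = (25/2)/23 = 25/46.
Numerically: ≈ 0.543478.
(Since a = 23 > μ = 12.500000, the bound 25/46 is < 1 and informative.)

P[X ≥ 23] ≤ 25/46 ≈ 0.543478.


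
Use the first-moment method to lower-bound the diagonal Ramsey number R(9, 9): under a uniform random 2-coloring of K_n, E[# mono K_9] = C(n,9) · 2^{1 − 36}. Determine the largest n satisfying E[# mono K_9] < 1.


We need C(n, 9) · 2^{1 − 36} < 1, i.e. C(n, 9) < 2^{36 − 1} = 34359738368.
Check values of n near the boundary:
  n = 61: C(61, 9) = 17341763505; 17341763505 < 34359738368? YES
  n = 62: C(62, 9) = 20286591270; 20286591270 < 34359738368? YES
  n = 63: C(63, 9) = 23667689815; 23667689815 < 34359738368? YES
  n = 64: C(64, 9) = 27540584512; 27540584512 < 34359738368? YES
  n = 65: C(65, 9) = 31966749880; 31966749880 < 34359738368? YES
  n = 66: C(66, 9) = 37014131440; 37014131440 < 34359738368? NO
  n = 67: C(67, 9) = 42757703560; 42757703560 < 34359738368? NO
The largest n with C(n, 9) < 34359738368 is n = 65 (where E[X] = 3995843735/4294967296 ≈ 0.9303549). Hence R(9, 9) > 65, i.e. R(9, 9) ≥ 66.

Largest n = 65; hence R(9, 9) > 65.


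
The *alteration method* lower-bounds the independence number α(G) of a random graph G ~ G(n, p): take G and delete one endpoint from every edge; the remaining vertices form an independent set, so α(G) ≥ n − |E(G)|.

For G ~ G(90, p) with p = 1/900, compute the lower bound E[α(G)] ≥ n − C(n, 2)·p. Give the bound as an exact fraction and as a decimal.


E[|E(G)|] = C(90, 2)·p = 4005 · (1/900) = 89/20.
E[α(G)] ≥ n − E[|E(G)|] = 90 − 89/20 = 1711/20.
Numerically: ≈ 85.550.
(This is only a lower bound; the true E[α(G)] may be larger.)

E[α(G)] ≥ 1711/20 ≈ 85.550.


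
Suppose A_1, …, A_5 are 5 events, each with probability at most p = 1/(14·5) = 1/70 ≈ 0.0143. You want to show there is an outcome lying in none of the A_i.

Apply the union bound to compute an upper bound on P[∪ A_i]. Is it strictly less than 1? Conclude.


Union bound: P[∪_{i=1}^{5} A_i] ≤ Σ_i P[A_i] ≤ 5·p = 5·(1/70) = 1/14.
Numerically: 1/14 ≈ 0.0714.
Is 1/14 < 1? YES.
Since P[∪ A_i] ≤ 1/14 < 1, the complement has P[∩ A_i^c] ≥ 1 − 1/14 = 13/14 > 0, so some outcome avoids every A_i.

5·p = 1/14 ≈ 0.0714; existence CERTIFIED by the union bound.


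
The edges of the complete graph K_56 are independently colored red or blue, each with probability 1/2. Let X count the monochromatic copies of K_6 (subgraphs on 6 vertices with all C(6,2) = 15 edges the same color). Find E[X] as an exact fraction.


Let X = Σ_S X_S over the C(56, 6) = 32468436 subsets S of size 6, where X_S = 1 if the K_6 on S is monochromatic.
For a fixed S, the K_6 on S has C(6, 2) = 15 edges. P[all 15 edges red] = (1/2)^15, and likewise for blue, so P[monochromatic] = 2·(1/2)^15 = 2^{1 − 15} = 1/16384.
Summing: E[X] = C(56, 6) · 2^{1 − 15} = 32468436 · 1/16384 = 8117109/4096.
Numerically: E[X] ≈ 1981.71606.

E[X] = C(56,6)·2^(1−C(6,2)) = 8117109/4096 ≈ 1981.71606.


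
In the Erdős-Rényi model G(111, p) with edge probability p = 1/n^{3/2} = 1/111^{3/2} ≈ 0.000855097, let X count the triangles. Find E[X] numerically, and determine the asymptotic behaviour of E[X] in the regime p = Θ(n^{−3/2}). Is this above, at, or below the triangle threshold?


Number of potential triangles: C(111, 3) = 221815.
Each occurs with probability p³ ≈ (0.000855097)³ ≈ 6.25239771e-10.
By linearity: E[X] = C(111, 3)·p³ ≈ 221815 · 6.25239771e-10 ≈ 0.000139.
Since α = 3/2 > 1, p = c/n^{3/2} = o(1/n) is below the triangle threshold p ~ 1/n. Asymptotically E[X] ~ (c³/6)·n^{3(1−α)} = (1³/6)·n^{-1.5} → 0, so by Markov's inequality G has no triangles w.h.p.

E[X] ≈ 0.000139; in regime p = Θ(1/n^{3/2}) E[X] tends to 0 (below the triangle threshold p ~ 1/n).


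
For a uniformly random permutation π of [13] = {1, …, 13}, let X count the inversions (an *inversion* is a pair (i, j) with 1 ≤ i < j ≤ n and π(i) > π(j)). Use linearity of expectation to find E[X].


Write X = Σ X_I over the C(13, 2) = 78 pairs i < j, with X_I the indicator of one inversion.
There are 78 indicators.
For each fixed pair i < j, the values π(i) and π(j) are two distinct elements of {1, …, 13} in uniformly random order; by symmetry P[π(i) > π(j)] = 1/2.
By linearity: E[X] = 78 · (1/2) = C(13, 2) · (1/2) = 78/2 = 39 ≈ 39.000000.

E[X] = 39 = 39.000000.


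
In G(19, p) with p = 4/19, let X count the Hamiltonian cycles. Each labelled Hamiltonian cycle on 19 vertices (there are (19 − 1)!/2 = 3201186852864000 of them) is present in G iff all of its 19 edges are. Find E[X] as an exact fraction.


K_19 has (19 − 1)!/2 = 3201186852864000 labelled Hamiltonian cycles.
For each such Hamiltonian cycle H, let X_H = 1 if all 19 edges of H are present in G. Then P[X_H = 1] = p^{19} = (4/19)^{19} = 274877906944/1978419655660313589123979.
By linearity of expectation: E[X] = Σ_H E[X_H] = 3201186852864000 · p^{19} = 3201186852864000 · 274877906944/1978419655660313589123979 = 879935541851906811887616000/1978419655660313589123979.
Numerically: E[X] ≈ 444.8.

E[X] = 3201186852864000 · (4/19)^{19} = 879935541851906811887616000/1978419655660313589123979 ≈ 444.8.


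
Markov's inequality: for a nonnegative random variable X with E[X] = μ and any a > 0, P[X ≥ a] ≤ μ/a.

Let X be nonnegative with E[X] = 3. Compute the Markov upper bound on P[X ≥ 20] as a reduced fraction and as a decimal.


μ = E[X] = 3, a = 20.
Markov: P[X ≥ 20] ≤ μ/a = (3)/20 = 3/20.
Numerically: ≈ 0.150000.
(Since a = 20 > μ = 3.000000, the bound 3/20 is < 1 and informative.)

P[X ≥ 20] ≤ 3/20 ≈ 0.150000.


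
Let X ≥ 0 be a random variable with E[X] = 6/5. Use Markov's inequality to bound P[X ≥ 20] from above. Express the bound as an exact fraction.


μ = E[X] = 6/5, a = 20.
Markov: P[X ≥ 20] ≤ μ/a = (6/5)/20 = 3/50.
Numerically: ≈ 0.060000.
(Since a = 20 > μ = 1.200000, the bound 3/50 is < 1 and informative.)

P[X ≥ 20] ≤ 3/50 ≈ 0.060000.


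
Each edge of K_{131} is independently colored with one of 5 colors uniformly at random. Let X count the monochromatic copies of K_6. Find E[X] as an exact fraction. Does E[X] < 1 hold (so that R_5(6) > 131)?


E[X] = C(131, 6) · 5^{1 − 15} = 6249655776 · 5^{−14} = 6249655776/6103515625.
As a reduced fraction: E[X] = 6249655776/6103515625 ≈ 1.0239.
Is E[X] < 1? NO.
Since E[X] ≥ 1, the first-moment bound is inconclusive at n = 131; it does NOT by itself certify R_5(6) > 131.

E[X] = 6249655776/6103515625 ≈ 1.0239; E[X] ≥ 1; first-moment method inconclusive here.


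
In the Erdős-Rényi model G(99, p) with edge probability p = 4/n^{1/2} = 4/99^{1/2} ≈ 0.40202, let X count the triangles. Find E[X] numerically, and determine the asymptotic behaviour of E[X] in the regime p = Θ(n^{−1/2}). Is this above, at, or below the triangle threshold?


Number of potential triangles: C(99, 3) = 156849.
Each occurs with probability p³ ≈ (0.40202)³ ≈ 6.4972142e-02.
By linearity: E[X] = C(99, 3)·p³ ≈ 156849 · 6.4972142e-02 ≈ 10190.81544.
Since α = 1/2 < 1, p = c/n^{1/2} ≫ 1/n is above the triangle threshold p ~ 1/n. Asymptotically E[X] ~ (c³/6)·n^{3(1−α)} = (4³/6)·n^{1.5} → ∞; triangles are abundant w.h.p.

E[X] ≈ 10190.81544; in regime p = Θ(1/n^{1/2}) E[X] diverges (above the triangle threshold p ~ 1/n).


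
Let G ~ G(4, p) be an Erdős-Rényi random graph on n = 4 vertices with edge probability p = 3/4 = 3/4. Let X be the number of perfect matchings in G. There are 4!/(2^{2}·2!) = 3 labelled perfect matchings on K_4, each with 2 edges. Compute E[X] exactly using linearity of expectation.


K_4 has 4!/(2^{2}·2!) = 3 labelled perfect matchings.
For each such perfect matching H, let X_H = 1 if all 2 edges of H are present in G. Then P[X_H = 1] = p^{2} = (3/4)^{2} = 9/16.
By linearity: E[X] = Σ_H E[X_H] = 3 · p^{2} = 3 · 9/16 = 27/16.
Numerically: E[X] ≈ 1.6875.

E[X] = 3 · (3/4)^{2} = 27/16 ≈ 1.6875.


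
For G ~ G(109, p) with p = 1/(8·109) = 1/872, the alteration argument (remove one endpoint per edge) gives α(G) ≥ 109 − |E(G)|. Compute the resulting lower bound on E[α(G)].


E[|E(G)|] = C(109, 2)·p = 5886 · (1/872) = 27/4.
E[α(G)] ≥ n − E[|E(G)|] = 109 − 27/4 = 409/4.
Numerically: ≈ 102.2500.
(This is only a lower bound; the true E[α(G)] may be larger.)

E[α(G)] ≥ 409/4 ≈ 102.2500.


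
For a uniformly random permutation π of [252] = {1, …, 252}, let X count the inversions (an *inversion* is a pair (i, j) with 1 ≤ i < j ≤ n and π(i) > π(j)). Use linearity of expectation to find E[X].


Write X = Σ X_I over the C(252, 2) = 31626 pairs i < j, with X_I the indicator of one inversion.
There are 31626 indicators.
For each fixed pair i < j, the values π(i) and π(j) are two distinct elements of {1, …, 252} in uniformly random order; by symmetry P[π(i) > π(j)] = 1/2.
By linearity: E[X] = 31626 · (1/2) = C(252, 2) · (1/2) = 31626/2 = 15813 ≈ 15813.000.

E[X] = 15813 = 15813.000.


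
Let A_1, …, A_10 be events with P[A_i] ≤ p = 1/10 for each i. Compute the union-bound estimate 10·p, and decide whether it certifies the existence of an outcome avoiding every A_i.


Union bound: P[∪_{i=1}^{10} A_i] ≤ Σ_i P[A_i] ≤ 10·p = 10·(1/10) = 1.
Numerically: 1 ≈ 1.000000.
Is 1 < 1? NO.
Since the bound 1 is ≥ 1, the union bound is uninformative here; it does NOT by itself certify existence.

10·p = 1 ≈ 1.000000; existence NOT certified by the union bound.


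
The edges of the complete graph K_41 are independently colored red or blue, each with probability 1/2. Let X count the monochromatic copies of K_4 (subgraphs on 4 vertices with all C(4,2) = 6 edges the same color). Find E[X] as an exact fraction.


Let X = Σ_S X_S over the C(41, 4) = 101270 subsets S of size 4, where X_S = 1 if the K_4 on S is monochromatic.
For a fixed S, the K_4 on S has C(4, 2) = 6 edges. P[all 6 edges red] = (1/2)^6, and likewise for blue, so P[monochromatic] = 2·(1/2)^6 = 2^{1 − 6} = 1/32.
By linearity: E[X] = C(41, 4) · 2^{1 − 6} = 101270 · 1/32 = 50635/16.
Numerically: E[X] ≈ 3164.688.

E[X] = C(41,4)·2^(1−C(4,2)) = 50635/16 ≈ 3164.688.


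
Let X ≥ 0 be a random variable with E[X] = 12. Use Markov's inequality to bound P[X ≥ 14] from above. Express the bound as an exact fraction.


μ = E[X] = 12, a = 14.
Markov: P[X ≥ 14] ≤ μ/a = (12)/14 = 6/7.
Numerically: ≈ 0.8571.
(Since a = 14 > μ = 12.0000, the bound 6/7 is < 1 and informative.)

P[X ≥ 14] ≤ 6/7 ≈ 0.8571.


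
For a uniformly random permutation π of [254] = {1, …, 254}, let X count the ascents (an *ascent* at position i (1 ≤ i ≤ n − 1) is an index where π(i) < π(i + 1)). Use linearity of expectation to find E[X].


Write X = Σ X_I over i = 1, …, 253, with X_I the indicator of one ascent.
There are 253 indicators.
For each fixed i, the pair (π(i), π(i+1)) is a uniformly random ordered pair of distinct values from {1, …, 254}; by symmetry P[π(i) < π(i+1)] = 1/2.
By linearity: E[X] = 253 · (1/2) = (254 − 1) · (1/2) = 253/2 ≈ 126.500000.

E[X] = 253/2 = 126.500000.


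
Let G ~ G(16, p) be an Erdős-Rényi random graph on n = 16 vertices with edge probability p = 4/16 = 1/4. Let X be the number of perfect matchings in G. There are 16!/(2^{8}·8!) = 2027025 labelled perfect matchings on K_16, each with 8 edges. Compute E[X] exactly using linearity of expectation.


K_16 has 16!/(2^{8}·8!) = 2027025 labelled perfect matchings.
For each such perfect matching H, let X_H = 1 if all 8 edges of H are present in G. Then P[X_H = 1] = p^{8} = (1/4)^{8} = 1/65536.
Summing the indicators: E[X] = Σ_H E[X_H] = 2027025 · p^{8} = 2027025 · 1/65536 = 2027025/65536.
Numerically: E[X] ≈ 30.9299.

E[X] = 2027025 · (1/4)^{8} = 2027025/65536 ≈ 30.9299.


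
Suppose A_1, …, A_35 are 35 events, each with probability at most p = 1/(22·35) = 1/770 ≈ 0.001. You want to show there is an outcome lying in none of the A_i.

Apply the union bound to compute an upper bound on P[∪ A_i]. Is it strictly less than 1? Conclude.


Union bound: P[∪_{i=1}^{35} A_i] ≤ Σ_i P[A_i] ≤ 35·p = 35·(1/770) = 1/22.
Numerically: 1/22 ≈ 0.045.
Is 1/22 < 1? YES.
Since P[∪ A_i] ≤ 1/22 < 1, the complement has P[∩ A_i^c] ≥ 1 − 1/22 = 21/22 > 0, so some outcome avoids every A_i.

35·p = 1/22 ≈ 0.045; existence CERTIFIED by the union bound.


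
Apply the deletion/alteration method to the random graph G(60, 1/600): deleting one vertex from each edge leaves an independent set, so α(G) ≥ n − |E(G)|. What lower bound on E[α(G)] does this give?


E[|E(G)|] = C(60, 2)·p = 1770 · (1/600) = 59/20.
E[α(G)] ≥ n − E[|E(G)|] = 60 − 59/20 = 1141/20.
Numerically: ≈ 57.050.
(This is only a lower bound; the true E[α(G)] may be larger.)

E[α(G)] ≥ 1141/20 ≈ 57.050.


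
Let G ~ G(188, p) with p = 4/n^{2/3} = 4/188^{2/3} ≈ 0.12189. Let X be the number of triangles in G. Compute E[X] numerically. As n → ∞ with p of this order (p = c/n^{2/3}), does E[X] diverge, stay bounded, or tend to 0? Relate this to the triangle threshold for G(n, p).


Number of potential triangles: C(188, 3) = 1089836.
Each occurs with probability p³ ≈ (0.12189)³ ≈ 1.8107741e-03.
By linearity: E[X] = C(188, 3)·p³ ≈ 1089836 · 1.8107741e-03 ≈ 1973.44681.
Since α = 2/3 < 1, p = c/n^{2/3} ≫ 1/n is above the triangle threshold p ~ 1/n. Asymptotically E[X] ~ (c³/6)·n^{3(1−α)} = (4³/6)·n^{1} → ∞; triangles are abundant w.h.p.

E[X] ≈ 1973.44681; in regime p = Θ(1/n^{2/3}) E[X] diverges (above the triangle threshold p ~ 1/n).


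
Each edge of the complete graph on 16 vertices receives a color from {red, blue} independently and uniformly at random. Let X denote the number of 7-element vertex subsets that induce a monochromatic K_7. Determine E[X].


Let X = Σ_S X_S over the C(16, 7) = 11440 subsets S of size 7, where X_S = 1 if the K_7 on S is monochromatic.
For a fixed S, the K_7 on S has C(7, 2) = 21 edges. P[all 21 edges red] = (1/2)^21, and likewise for blue, so P[monochromatic] = 2·(1/2)^21 = 2^{1 − 21} = 1/1048576.
Summing: E[X] = C(16, 7) · 2^{1 − 21} = 11440 · 1/1048576 = 715/65536.
Numerically: E[X] ≈ 0.011.

E[X] = C(16,7)·2^(1−C(7,2)) = 715/65536 ≈ 0.011.


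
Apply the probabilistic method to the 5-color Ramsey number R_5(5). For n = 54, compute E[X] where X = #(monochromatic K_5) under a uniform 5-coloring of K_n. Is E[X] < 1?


E[X] = C(54, 5) · 5^{1 − 10} = 3162510 · 5^{−9} = 3162510/1953125.
As a reduced fraction: E[X] = 632502/390625 ≈ 1.6192.
Is E[X] < 1? NO.
Since E[X] ≥ 1, the first-moment bound is inconclusive at n = 54; it does NOT by itself certify R_5(5) > 54.

E[X] = 632502/390625 ≈ 1.6192; E[X] ≥ 1; first-moment method inconclusive here.


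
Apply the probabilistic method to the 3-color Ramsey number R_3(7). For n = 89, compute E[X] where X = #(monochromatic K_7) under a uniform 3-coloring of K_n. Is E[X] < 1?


E[X] = C(89, 7) · 3^{1 − 21} = 6890268572 · 3^{−20} = 6890268572/3486784401.
As a reduced fraction: E[X] = 6890268572/3486784401 ≈ 1.976.
Is E[X] < 1? NO.
Since E[X] ≥ 1, the first-moment bound is inconclusive at n = 89; it does NOT by itself certify R_3(7) > 89.

E[X] = 6890268572/3486784401 ≈ 1.976; E[X] ≥ 1; first-moment method inconclusive here.


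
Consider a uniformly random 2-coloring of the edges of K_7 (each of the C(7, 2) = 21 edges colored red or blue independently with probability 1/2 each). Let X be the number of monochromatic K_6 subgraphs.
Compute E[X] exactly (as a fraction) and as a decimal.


Let X = Σ_S X_S over the C(7, 6) = 7 subsets S of size 6, where X_S = 1 if the K_6 on S is monochromatic.
For a fixed S, the K_6 on S has C(6, 2) = 15 edges. P[all 15 edges red] = (1/2)^15, and likewise for blue, so P[monochromatic] = 2·(1/2)^15 = 2^{1 − 15} = 1/16384.
By linearity of expectation: E[X] = C(7, 6) · 2^{1 − 15} = 7 · 1/16384 = 7/16384.
Numerically: E[X] ≈ 0.00043.

E[X] = C(7,6)·2^(1−C(6,2)) = 7/16384 ≈ 0.00043.


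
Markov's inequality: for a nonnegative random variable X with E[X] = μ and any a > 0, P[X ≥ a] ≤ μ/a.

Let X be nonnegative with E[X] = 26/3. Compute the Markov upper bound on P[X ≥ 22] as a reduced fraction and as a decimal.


μ = E[X] = 26/3, a = 22.
Markov: P[X ≥ 22] ≤ μ/a = (26/3)/22 = 13/33.
Numerically: ≈ 0.3939.
(Since a = 22 > μ = 8.6667, the bound 13/33 is < 1 and informative.)

P[X ≥ 22] ≤ 13/33 ≈ 0.3939.


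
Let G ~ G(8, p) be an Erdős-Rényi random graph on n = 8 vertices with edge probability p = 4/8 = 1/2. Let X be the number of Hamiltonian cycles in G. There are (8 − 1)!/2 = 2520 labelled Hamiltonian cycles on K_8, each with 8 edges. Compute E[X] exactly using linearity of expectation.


K_8 has (8 − 1)!/2 = 2520 labelled Hamiltonian cycles.
For each such Hamiltonian cycle H, let X_H = 1 if all 8 edges of H are present in G. Then P[X_H = 1] = p^{8} = (1/2)^{8} = 1/256.
By linearity: E[X] = Σ_H E[X_H] = 2520 · p^{8} = 2520 · 1/256 = 315/32.
Numerically: E[X] ≈ 9.8438.

E[X] = 2520 · (1/2)^{8} = 315/32 ≈ 9.8438.


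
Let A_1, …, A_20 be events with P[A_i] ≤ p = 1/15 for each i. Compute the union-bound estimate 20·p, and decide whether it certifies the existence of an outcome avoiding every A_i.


Union bound: P[∪_{i=1}^{20} A_i] ≤ Σ_i P[A_i] ≤ 20·p = 20·(1/15) = 4/3.
Numerically: 4/3 ≈ 1.333333.
Is 4/3 < 1? NO.
Since the bound 4/3 is ≥ 1, the union bound is uninformative here; it does NOT by itself certify existence.

20·p = 4/3 ≈ 1.333333; existence NOT certified by the union bound.


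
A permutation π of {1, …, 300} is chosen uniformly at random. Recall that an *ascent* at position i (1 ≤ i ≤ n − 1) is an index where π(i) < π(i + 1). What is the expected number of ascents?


Write X = Σ X_I over i = 1, …, 299, with X_I the indicator of one ascent.
There are 299 indicators.
For each fixed i, the pair (π(i), π(i+1)) is a uniformly random ordered pair of distinct values from {1, …, 300}; by symmetry P[π(i) < π(i+1)] = 1/2.
By linearity: E[X] = 299 · (1/2) = (300 − 1) · (1/2) = 299/2 ≈ 149.500.

E[X] = 299/2 = 149.500.


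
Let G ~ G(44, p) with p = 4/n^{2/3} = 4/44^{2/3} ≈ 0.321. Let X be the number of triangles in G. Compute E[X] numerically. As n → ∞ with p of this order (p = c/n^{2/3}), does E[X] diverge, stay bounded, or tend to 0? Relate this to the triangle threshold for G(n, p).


Number of potential triangles: C(44, 3) = 13244.
Each occurs with probability p³ ≈ (0.321)³ ≈ 3.30579e-02.
By linearity: E[X] = C(44, 3)·p³ ≈ 13244 · 3.30579e-02 ≈ 437.818.
Since α = 2/3 < 1, p = c/n^{2/3} ≫ 1/n is above the triangle threshold p ~ 1/n. Asymptotically E[X] ~ (c³/6)·n^{3(1−α)} = (4³/6)·n^{1} → ∞; triangles are abundant w.h.p.

E[X] ≈ 437.818; in regime p = Θ(1/n^{2/3}) E[X] diverges (above the triangle threshold p ~ 1/n).


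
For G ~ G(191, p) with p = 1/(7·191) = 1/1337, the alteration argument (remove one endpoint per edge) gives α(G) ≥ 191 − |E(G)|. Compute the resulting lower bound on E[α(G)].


E[|E(G)|] = C(191, 2)·p = 18145 · (1/1337) = 95/7.
E[α(G)] ≥ n − E[|E(G)|] = 191 − 95/7 = 1242/7.
Numerically: ≈ 177.429.
(This is only a lower bound; the true E[α(G)] may be larger.)

E[α(G)] ≥ 1242/7 ≈ 177.429.


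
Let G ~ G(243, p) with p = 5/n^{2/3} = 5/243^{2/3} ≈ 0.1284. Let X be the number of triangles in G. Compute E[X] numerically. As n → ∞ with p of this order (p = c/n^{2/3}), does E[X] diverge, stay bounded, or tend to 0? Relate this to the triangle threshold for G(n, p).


Number of potential triangles: C(243, 3) = 2362041.
Each occurs with probability p³ ≈ (0.1284)³ ≈ 2.1168860e-03.
By linearity: E[X] = C(243, 3)·p³ ≈ 2362041 · 2.1168860e-03 ≈ 5000.17147.
Since α = 2/3 < 1, p = c/n^{2/3} ≫ 1/n is above the triangle threshold p ~ 1/n. Asymptotically E[X] ~ (c³/6)·n^{3(1−α)} = (5³/6)·n^{1} → ∞; triangles are abundant w.h.p.

E[X] ≈ 5000.17147; in regime p = Θ(1/n^{2/3}) E[X] diverges (above the triangle threshold p ~ 1/n).


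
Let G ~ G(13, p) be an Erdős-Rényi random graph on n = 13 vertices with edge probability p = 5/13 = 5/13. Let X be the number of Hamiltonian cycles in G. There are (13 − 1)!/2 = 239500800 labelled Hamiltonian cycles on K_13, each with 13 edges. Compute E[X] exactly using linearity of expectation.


K_13 has (13 − 1)!/2 = 239500800 labelled Hamiltonian cycles.
For each such Hamiltonian cycle H, let X_H = 1 if all 13 edges of H are present in G. Then P[X_H = 1] = p^{13} = (5/13)^{13} = 1220703125/302875106592253.
Summing the indicators: E[X] = Σ_H E[X_H] = 239500800 · p^{13} = 239500800 · 1220703125/302875106592253 = 292359375000000000/302875106592253.
Numerically: E[X] ≈ 965.

E[X] = 239500800 · (5/13)^{13} = 292359375000000000/302875106592253 ≈ 965.
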